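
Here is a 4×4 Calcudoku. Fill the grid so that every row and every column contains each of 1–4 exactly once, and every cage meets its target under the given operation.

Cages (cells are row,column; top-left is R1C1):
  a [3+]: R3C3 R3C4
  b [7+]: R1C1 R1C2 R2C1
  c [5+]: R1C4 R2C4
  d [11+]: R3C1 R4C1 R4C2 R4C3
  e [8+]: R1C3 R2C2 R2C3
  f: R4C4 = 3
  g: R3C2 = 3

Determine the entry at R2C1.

Cage g is given, so R3C2 = 3.
Cage f is a single given cell; hence R4C4 = 3.
Cage d needs sum 11; hence R3C1 = 4.
Row 2 needs a 3, and only R2C3 is open for it.
Row 1 needs a 3, and only R1C1 is open for it.
Cage b needs sum 7, leaving R1C2 = 2.
Cage b has sum 7, leaving R2C1 = 2.
2 is placed in column 1, which forces R4C1 = 1.
Row 4 already has 1, leaving R4C2 = 4.
Row 4 now contains 4, so R4C3 = 2.
Cage e has sum 8, which forces R1C3 = 4.
Row 1 now contains 4, which forces R1C4 = 1.
Column 2 already has 4; hence R2C2 = 1.
Column 4 now contains 1, so R2C4 = 4.
Column 3 already has 2, so R3C3 = 1.
Cage a needs two cells with sum 3, so R3C4 = 2.
Completed grid: 3 2 4 1 / 2 1 3 4 / 4 3 1 2 / 1 4 2 3.

2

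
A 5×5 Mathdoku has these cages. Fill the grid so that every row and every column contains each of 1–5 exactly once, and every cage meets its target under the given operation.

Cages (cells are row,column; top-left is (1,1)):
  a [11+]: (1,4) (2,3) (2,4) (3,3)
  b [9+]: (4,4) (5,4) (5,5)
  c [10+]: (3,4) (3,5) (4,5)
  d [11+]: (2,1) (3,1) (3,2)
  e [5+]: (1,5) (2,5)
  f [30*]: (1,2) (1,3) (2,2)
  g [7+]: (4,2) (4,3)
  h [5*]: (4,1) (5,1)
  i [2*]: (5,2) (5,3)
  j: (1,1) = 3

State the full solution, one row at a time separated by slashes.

Cage j is given; hence (1,1) = 3.
Cage f has product 30, which forces (2,2) = 3.
Column 2 needs a 1, and only (5,2) is open for it.
The two cells of cage h must have product 5, so (4,1) = 1.
Row 5 now contains 1; hence (5,1) = 5.
Row 5 now contains 1, leaving (5,3) = 2.
Cage f has product 30, which forces (1,2) = 2.
Column 3 now contains 2, which forces (1,3) = 5.
Cage d has sum 11, which forces (3,2) = 5.
Column 2 now contains 2, so (4,2) = 4.
Column 3 now contains 5, leaving (4,3) = 3.
The 3 cells of cage b must have sum 9, so (4,4) = 2.
Row 4 now contains 2, so (4,5) = 5.
Cage a needs sum 11, which forces (1,4) = 1.
1 is placed in row 1, which forces (1,5) = 4.
The 4 cells of cage a must have sum 11, so (2,4) = 5.
Column 5 now contains 4, which forces (2,5) = 1.
Column 5 already has 1, so (3,5) = 2.
Column 5 now contains 4; hence (5,5) = 3.
Cage d has sum 11, which forces (2,1) = 2.
1 is placed in row 2, leaving (2,3) = 4.
2 is placed in row 3, leaving (3,1) = 4.
Cage a needs sum 11, so (3,3) = 1.
Cage c needs sum 10, leaving (3,4) = 3.
3 is placed in row 5; hence (5,4) = 4.

3 2 5 1 4 / 2 3 4 5 1 / 4 5 1 3 2 / 1 4 3 2 5 / 5 1 2 4 3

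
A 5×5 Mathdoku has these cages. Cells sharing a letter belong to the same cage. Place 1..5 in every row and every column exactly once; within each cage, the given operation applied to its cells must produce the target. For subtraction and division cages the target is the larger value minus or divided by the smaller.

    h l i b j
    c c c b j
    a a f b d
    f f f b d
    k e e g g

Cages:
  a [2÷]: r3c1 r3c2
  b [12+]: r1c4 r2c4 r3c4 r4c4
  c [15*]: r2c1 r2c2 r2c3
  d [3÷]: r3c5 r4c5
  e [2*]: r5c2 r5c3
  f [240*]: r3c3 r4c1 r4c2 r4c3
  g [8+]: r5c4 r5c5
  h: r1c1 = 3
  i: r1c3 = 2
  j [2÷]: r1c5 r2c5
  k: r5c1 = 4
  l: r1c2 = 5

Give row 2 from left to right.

Cage h is a single given cell, so r1c1 = 3.
L is a freebie, which forces r1c2 = 5.
I is a freebie; hence r1c3 = 2.
The 4 cells of cage f must have product 240, leaving r3c3 = 4.
K is a freebie, so r5c1 = 4.
2 is placed in column 3, leaving r5c3 = 1.
Cage j's pair has quotient 2; hence r2c5 = 2.
4 is placed in column 1; hence r4c1 = 5.
The 4 cells of cage f must have product 240, leaving r4c2 = 4.
Cage f needs product 240; hence r4c3 = 3.
Row 4 now contains 3; hence r4c5 = 1.
Row 5 now contains 1, leaving r5c2 = 2.
Column 5 now contains 1, so r1c5 = 4.
Column 1 already has 5, so r2c1 = 1.
Cage c has product 15; hence r2c2 = 3.
Column 3 now contains 3; hence r2c3 = 5.
Row 2 already has 5, so r2c4 = 4.
Cage a's pair has quotient 2, leaving r3c1 = 2.
Column 2 now contains 2; hence r3c2 = 1.
Row 3 already has 1, leaving r3c4 = 5.
Column 5 now contains 1, which forces r3c5 = 3.
Row 4 already has 1, so r4c4 = 2.
Column 4 already has 5; hence r5c4 = 3.
Column 5 already has 3; hence r5c5 = 5.
Row 1 already has 4, so r1c4 = 1.
The full grid is 3 5 2 1 4 / 1 3 5 4 2 / 2 1 4 5 3 / 5 4 3 2 1 / 4 2 1 3 5.

1 3 5 4 2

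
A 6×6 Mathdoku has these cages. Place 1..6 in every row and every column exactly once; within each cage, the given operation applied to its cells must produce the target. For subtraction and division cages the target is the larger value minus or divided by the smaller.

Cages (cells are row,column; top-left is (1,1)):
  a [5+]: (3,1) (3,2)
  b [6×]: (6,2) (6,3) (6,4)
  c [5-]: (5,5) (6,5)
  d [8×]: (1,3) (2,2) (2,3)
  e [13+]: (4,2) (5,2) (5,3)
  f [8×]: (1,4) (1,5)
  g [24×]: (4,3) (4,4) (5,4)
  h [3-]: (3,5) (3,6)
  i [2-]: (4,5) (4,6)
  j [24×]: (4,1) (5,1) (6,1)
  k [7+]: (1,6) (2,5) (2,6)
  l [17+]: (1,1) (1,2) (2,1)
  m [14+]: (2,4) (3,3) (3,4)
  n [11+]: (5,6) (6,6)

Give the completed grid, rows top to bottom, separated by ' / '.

The 3 cells of cage l must have sum 17, leaving (1,1) = 5.
Cage l needs sum 17, which forces (1,2) = 6.
Cage l needs sum 17; hence (2,1) = 6.
Row 1 needs a 3, and only (1,6) is open for it.
The 3 cells of cage k must have sum 7, which forces (2,5) = 3.
Cage k needs sum 7, so (2,6) = 1.
Cage d has product 8, so (1,3) = 1.
In row 2, 5 can only go at (2,4), so (2,4) = 5.
In row 4, 1 can only go at (4,4), so (4,4) = 1.
Cage b has product 6, so (6,2) = 1.
1 is placed in row 6, leaving (6,5) = 6.
Row 6 now contains 6; hence (6,6) = 5.
Column 5 already has 6, so (5,5) = 1.
5 is placed in column 6, so (5,6) = 6.
Column 5 now contains 1, so (3,5) = 5.
Cage h needs two cells with difference 3, which forces (3,6) = 2.
Cage g has product 24, leaving (4,3) = 6.
2 is placed in column 6, which forces (4,6) = 4.
Row 5 already has 6, leaving (5,4) = 4.
4 is placed in column 4, so (1,4) = 2.
Cage f's pair has product 8, so (1,5) = 4.
Cage a needs two cells with sum 5, which forces (3,1) = 1.
Cage a needs two cells with sum 5, so (3,2) = 4.
Column 3 now contains 6, leaving (3,3) = 3.
Cage m has sum 14; hence (3,4) = 6.
Row 4 already has 4, so (4,2) = 5.
Row 4 already has 4, leaving (4,5) = 2.
Cage e has sum 13, so (5,2) = 3.
4 is placed in row 5, so (5,3) = 5.
The 3 cells of cage j must have product 24, so (6,1) = 4.
3 is placed in column 3, leaving (6,3) = 2.
2 is placed in column 4, which forces (6,4) = 3.
Column 2 already has 4, leaving (2,2) = 2.
Column 3 now contains 2, so (2,3) = 4.
Row 4 now contains 2, so (4,1) = 3.
3 is placed in row 5, leaving (5,1) = 2.

5 6 1 2 4 3 / 6 2 4 5 3 1 / 1 4 3 6 5 2 / 3 5 6 1 2 4 / 2 3 5 4 1 6 / 4 1 2 3 6 5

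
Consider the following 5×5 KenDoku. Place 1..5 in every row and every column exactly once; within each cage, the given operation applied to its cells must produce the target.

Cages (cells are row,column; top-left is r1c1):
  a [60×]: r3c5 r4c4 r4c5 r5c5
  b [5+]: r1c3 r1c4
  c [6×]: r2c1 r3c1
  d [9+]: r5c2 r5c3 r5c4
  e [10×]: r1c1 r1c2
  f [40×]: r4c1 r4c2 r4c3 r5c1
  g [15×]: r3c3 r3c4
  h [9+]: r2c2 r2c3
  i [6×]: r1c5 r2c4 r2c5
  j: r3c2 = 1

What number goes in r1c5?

3

J is a freebie, leaving r3c2 = 1.
The only place for 4 in row 3 is r3c5.
Row 3 needs a 2, and only r3c1 is open for it.
Column 1 already has 2, so r1c1 = 5.
The two cells of cage e must have product 10, leaving r1c2 = 2.
Column 1 already has 2; hence r2c1 = 3.
Cage i needs product 6; hence r1c5 = 3.
Cage f needs product 40, leaving r4c2 = 5.
Cage f needs product 40; hence r4c3 = 2.
Row 4 already has 5, leaving r4c5 = 1.
1 is placed in column 5, leaving r5c5 = 5.
Column 2 already has 5; hence r2c2 = 4.
The two cells of cage h must have sum 9, which forces r2c3 = 5.
Cage i has product 6, which forces r2c4 = 1.
1 is placed in column 5, which forces r2c5 = 2.
5 is placed in column 3, which forces r3c3 = 3.
Row 3 now contains 3; hence r3c4 = 5.
Row 4 already has 1; hence r4c1 = 4.
Row 4 already has 1; hence r4c4 = 3.
Cage f needs product 40, leaving r5c1 = 1.
4 is placed in column 2, which forces r5c2 = 3.
3 is placed in column 3, so r5c3 = 4.
Cage d needs sum 9, leaving r5c4 = 2.
4 is placed in column 3, leaving r1c3 = 1.
1 is placed in column 4, so r1c4 = 4.
Filled in: 5 2 1 4 3 / 3 4 5 1 2 / 2 1 3 5 4 / 4 5 2 3 1 / 1 3 4 2 5.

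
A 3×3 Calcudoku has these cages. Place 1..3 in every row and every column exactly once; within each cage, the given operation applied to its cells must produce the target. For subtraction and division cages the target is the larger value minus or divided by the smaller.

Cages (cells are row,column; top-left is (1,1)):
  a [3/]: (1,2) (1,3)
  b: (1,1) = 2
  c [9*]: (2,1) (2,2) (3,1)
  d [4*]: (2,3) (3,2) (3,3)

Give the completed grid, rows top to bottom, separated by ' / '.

B is a freebie, so (1,1) = 2.
The 3 cells of cage c must have product 9, so (2,1) = 1.
Cage c needs product 9, leaving (2,2) = 3.
Cage d has product 4, leaving (2,3) = 2.
Cage c needs product 9; hence (3,1) = 3.
Cage d needs product 4, which forces (3,2) = 2.
Cage d needs product 4; hence (3,3) = 1.
Column 2 now contains 3; hence (1,2) = 1.
Column 3 already has 1, so (1,3) = 3.

2 1 3 / 1 3 2 / 3 2 1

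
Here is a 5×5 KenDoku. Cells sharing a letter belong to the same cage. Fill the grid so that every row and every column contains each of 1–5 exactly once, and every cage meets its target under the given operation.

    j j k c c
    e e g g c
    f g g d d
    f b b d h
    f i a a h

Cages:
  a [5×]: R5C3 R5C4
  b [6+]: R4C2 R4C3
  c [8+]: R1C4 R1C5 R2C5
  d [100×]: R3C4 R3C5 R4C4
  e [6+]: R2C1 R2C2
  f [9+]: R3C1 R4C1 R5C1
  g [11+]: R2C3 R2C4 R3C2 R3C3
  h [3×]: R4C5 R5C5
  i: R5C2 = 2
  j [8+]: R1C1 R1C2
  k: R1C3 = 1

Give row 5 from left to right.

Cage k is a single given cell, which forces R1C3 = 1.
Cage d has product 100; hence R3C4 = 4.
Cage d has product 100, so R3C5 = 5.
Cage d has product 100; hence R4C4 = 5.
Cage i is given, so R5C2 = 2.
Column 3 now contains 1, which forces R5C3 = 5.
5 is placed in column 4, so R5C4 = 1.
1 is placed in row 5; hence R5C5 = 3.
The 3 cells of cage c must have sum 8; hence R1C5 = 4.
Cage g has sum 11, so R2C3 = 4.
Cage b's pair has sum 6, which forces R4C2 = 4.
The two cells of cage b must have sum 6, so R4C3 = 2.
3 is placed in column 5, which forces R4C5 = 1.
3 is placed in row 5, so R5C1 = 4.
Cage c needs sum 8, which forces R1C4 = 2.
The 4 cells of cage g must have sum 11, leaving R2C4 = 3.
Column 5 already has 1, so R2C5 = 2.
The 3 cells of cage f must have sum 9, leaving R3C1 = 2.
Cage g needs sum 11, which forces R3C2 = 1.
Column 3 now contains 2; hence R3C3 = 3.
2 is placed in row 4, so R4C1 = 3.
3 is placed in column 1, so R1C1 = 5.
Cage j needs two cells with sum 8, which forces R1C2 = 3.
Cage e needs two cells with sum 6, which forces R2C1 = 1.
Column 2 already has 1, leaving R2C2 = 5.
Completed grid: 5 3 1 2 4 / 1 5 4 3 2 / 2 1 3 4 5 / 3 4 2 5 1 / 4 2 5 1 3.

4 2 5 1 3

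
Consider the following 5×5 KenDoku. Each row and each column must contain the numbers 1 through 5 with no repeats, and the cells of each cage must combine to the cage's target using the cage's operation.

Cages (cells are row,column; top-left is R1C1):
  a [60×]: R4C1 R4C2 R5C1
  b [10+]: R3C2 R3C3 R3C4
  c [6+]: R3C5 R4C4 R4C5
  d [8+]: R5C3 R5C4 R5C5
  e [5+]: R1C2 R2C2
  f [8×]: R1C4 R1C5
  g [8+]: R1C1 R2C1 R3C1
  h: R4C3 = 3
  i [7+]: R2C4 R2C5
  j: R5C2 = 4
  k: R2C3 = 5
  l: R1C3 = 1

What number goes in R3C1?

2

Cage l is given, leaving R1C3 = 1.
K is a freebie; hence R2C3 = 5.
Cage h is given, which forces R4C3 = 3.
Cage j is a single given cell, so R5C2 = 4.
Row 5 already has 4, leaving R5C3 = 2.
2 is placed in column 3, which forces R3C3 = 4.
The 3 cells of cage a must have product 60, leaving R4C1 = 4.
4 is placed in column 2, leaving R4C2 = 5.
Cage a has product 60, so R5C1 = 3.
Column 2 already has 5, leaving R3C2 = 1.
Cage b needs sum 10, which forces R3C4 = 5.
The 3 cells of cage c must have sum 6, so R3C5 = 3.
Column 4 already has 5, which forces R5C4 = 1.
Row 5 already has 1, leaving R5C5 = 5.
Cage g needs sum 8, which forces R1C1 = 5.
Cage g needs sum 8, so R2C1 = 1.
Cage i's pair has sum 7; hence R2C4 = 3.
Column 5 already has 3, which forces R2C5 = 4.
5 is placed in row 3, so R3C1 = 2.
Column 4 already has 1, which forces R4C4 = 2.
Cage c needs sum 6, so R4C5 = 1.
The two cells of cage e must have sum 5, which forces R1C2 = 3.
Column 4 already has 2; hence R1C4 = 4.
Column 5 already has 4, leaving R1C5 = 2.
Row 2 already has 3, leaving R2C2 = 2.
Completed grid: 5 3 1 4 2 / 1 2 5 3 4 / 2 1 4 5 3 / 4 5 3 2 1 / 3 4 2 1 5.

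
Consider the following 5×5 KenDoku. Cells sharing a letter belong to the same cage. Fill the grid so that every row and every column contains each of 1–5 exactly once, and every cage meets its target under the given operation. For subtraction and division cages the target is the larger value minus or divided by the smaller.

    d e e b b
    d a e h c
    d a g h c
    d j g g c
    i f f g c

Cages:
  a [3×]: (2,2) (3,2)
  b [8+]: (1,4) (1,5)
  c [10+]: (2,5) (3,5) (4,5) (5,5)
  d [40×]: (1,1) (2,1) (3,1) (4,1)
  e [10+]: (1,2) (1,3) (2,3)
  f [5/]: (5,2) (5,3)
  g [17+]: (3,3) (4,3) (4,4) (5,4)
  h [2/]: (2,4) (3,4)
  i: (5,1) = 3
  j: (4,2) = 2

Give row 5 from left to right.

Cage j is given; hence (4,2) = 2.
Cage i is a single given cell, leaving (5,1) = 3.
Row 5 needs a 2, and only (5,5) is open for it.
The only place for 4 in row 5 is (5,4).
The 4 cells of cage g must have sum 17; hence (3,3) = 5.
Cage g needs sum 17, so (4,3) = 3.
Cage g needs sum 17; hence (4,4) = 5.
5 is placed in column 3, which forces (5,3) = 1.
The 3 cells of cage e must have sum 10, so (1,2) = 4.
Cage e has sum 10; hence (1,3) = 2.
Column 4 now contains 5, which forces (1,4) = 3.
Cage b's pair has sum 8, so (1,5) = 5.
Cage e needs sum 10; hence (2,3) = 4.
Row 5 already has 1, leaving (5,2) = 5.
Row 1 now contains 5, which forces (1,1) = 1.
Cage d has product 40, leaving (2,1) = 5.
Cage d needs product 40, which forces (3,1) = 2.
Row 3 already has 2; hence (3,4) = 1.
Cage d has product 40, leaving (4,1) = 4.
Row 4 now contains 4, so (4,5) = 1.
Cage a needs two cells with product 3, leaving (2,2) = 1.
1 is placed in column 4, leaving (2,4) = 2.
1 is placed in column 5, so (2,5) = 3.
Row 3 already has 1, which forces (3,2) = 3.
The 4 cells of cage c must have sum 10; hence (3,5) = 4.
The full grid is 1 4 2 3 5 / 5 1 4 2 3 / 2 3 5 1 4 / 4 2 3 5 1 / 3 5 1 4 2.

3 5 1 4 2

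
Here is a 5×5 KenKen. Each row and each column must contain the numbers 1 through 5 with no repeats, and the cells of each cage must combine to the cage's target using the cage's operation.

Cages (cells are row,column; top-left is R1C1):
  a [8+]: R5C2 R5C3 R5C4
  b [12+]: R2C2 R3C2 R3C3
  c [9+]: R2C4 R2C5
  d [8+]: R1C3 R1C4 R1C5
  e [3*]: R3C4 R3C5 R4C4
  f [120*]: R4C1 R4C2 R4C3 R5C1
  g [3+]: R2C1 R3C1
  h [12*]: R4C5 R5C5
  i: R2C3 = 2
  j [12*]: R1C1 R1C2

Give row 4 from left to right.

I is a freebie; hence R2C3 = 2.
Cage e needs product 3, leaving R3C4 = 3.
Cage e has product 3, which forces R3C5 = 1.
Cage e has product 3, which forces R4C4 = 1.
The 3 cells of cage d must have sum 8, leaving R1C3 = 1.
Row 2 already has 2, leaving R2C1 = 1.
Row 3 now contains 1, so R3C1 = 2.
Cage b needs sum 12, so R2C2 = 3.
The 4 cells of cage f must have product 120, so R4C2 = 2.
The 3 cells of cage a must have sum 8, so R5C2 = 1.
Cage j's pair has product 12, so R1C1 = 3.
3 is placed in column 2, leaving R1C2 = 4.
4 is placed in column 2; hence R3C2 = 5.
Row 3 already has 5, which forces R3C3 = 4.
Cage f has product 120, which forces R4C3 = 3.
Row 4 now contains 3; hence R4C5 = 4.
Column 3 now contains 3; hence R5C3 = 5.
Column 5 already has 4, which forces R5C5 = 3.
Cage c's pair has sum 9, leaving R2C4 = 4.
Column 5 already has 4, so R2C5 = 5.
Row 4 already has 4, so R4C1 = 5.
Row 5 now contains 5; hence R5C1 = 4.
The 3 cells of cage a must have sum 8, leaving R5C4 = 2.
Column 4 now contains 2; hence R1C4 = 5.
5 is placed in column 5, leaving R1C5 = 2.
Completed grid: 3 4 1 5 2 / 1 3 2 4 5 / 2 5 4 3 1 / 5 2 3 1 4 / 4 1 5 2 3.

5 2 3 1 4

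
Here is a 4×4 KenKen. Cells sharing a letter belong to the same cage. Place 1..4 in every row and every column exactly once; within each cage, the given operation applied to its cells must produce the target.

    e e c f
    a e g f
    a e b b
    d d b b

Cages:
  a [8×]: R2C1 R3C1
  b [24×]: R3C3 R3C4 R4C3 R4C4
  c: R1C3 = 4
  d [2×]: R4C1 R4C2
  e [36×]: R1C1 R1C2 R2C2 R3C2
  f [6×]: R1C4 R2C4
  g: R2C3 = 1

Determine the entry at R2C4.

3

Cage e has product 36, which forces R1C1 = 3.
C is a freebie, so R1C3 = 4.
3 is placed in row 1, so R1C4 = 2.
Cage g is a single given cell, which forces R2C3 = 1.
Column 4 already has 2; hence R2C4 = 3.
4 is placed in row 1, which forces R1C2 = 1.
Row 2 already has 3, leaving R2C2 = 4.
Cage e has product 36, leaving R3C2 = 3.
3 is placed in row 3, so R3C3 = 2.
1 is placed in column 2, which forces R4C2 = 2.
Column 3 now contains 2, which forces R4C3 = 3.
Row 2 already has 4, which forces R2C1 = 2.
Row 3 now contains 2, which forces R3C1 = 4.
4 is placed in row 3, leaving R3C4 = 1.
Row 4 already has 2, which forces R4C1 = 1.
1 is placed in column 4, leaving R4C4 = 4.
Completed grid: 3 1 4 2 / 2 4 1 3 / 4 3 2 1 / 1 2 3 4.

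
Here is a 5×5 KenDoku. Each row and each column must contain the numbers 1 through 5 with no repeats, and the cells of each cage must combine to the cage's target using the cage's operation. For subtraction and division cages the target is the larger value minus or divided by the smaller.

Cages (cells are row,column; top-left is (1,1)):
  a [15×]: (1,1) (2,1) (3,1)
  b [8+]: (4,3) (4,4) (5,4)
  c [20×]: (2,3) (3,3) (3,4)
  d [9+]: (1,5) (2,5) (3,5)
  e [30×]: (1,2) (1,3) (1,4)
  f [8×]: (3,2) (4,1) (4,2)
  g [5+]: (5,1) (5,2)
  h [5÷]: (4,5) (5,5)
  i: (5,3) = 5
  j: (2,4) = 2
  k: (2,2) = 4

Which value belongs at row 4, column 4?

Cage k is given, so (2,2) = 4.
Cage j is given, leaving (2,4) = 2.
Cage i is given; hence (5,3) = 5.
Row 5 now contains 5, leaving (5,5) = 1.
5 is placed in column 3, leaving (2,3) = 1.
The 3 cells of cage d must have sum 9, leaving (2,5) = 3.
Cage c needs product 20, leaving (3,3) = 4.
Cage c needs product 20, so (3,4) = 5.
Row 3 already has 4, which forces (3,5) = 2.
The 3 cells of cage f must have product 8, which forces (4,1) = 4.
Column 3 now contains 4, leaving (4,3) = 3.
3 is placed in row 4; hence (4,4) = 1.
1 is placed in column 5, so (4,5) = 5.
The 3 cells of cage e must have product 30, so (1,2) = 5.
Column 3 already has 3, which forces (1,3) = 2.
5 is placed in column 4, so (1,4) = 3.
2 is placed in column 5, which forces (1,5) = 4.
Row 2 already has 3, so (2,1) = 5.
Row 3 now contains 2, which forces (3,2) = 1.
Row 4 already has 1, which forces (4,2) = 2.
Column 2 now contains 2, which forces (5,2) = 3.
Cage b has sum 8; hence (5,4) = 4.
3 is placed in row 1, which forces (1,1) = 1.
Row 3 now contains 1, leaving (3,1) = 3.
Row 5 now contains 3, so (5,1) = 2.
The full grid is 1 5 2 3 4 / 5 4 1 2 3 / 3 1 4 5 2 / 4 2 3 1 5 / 2 3 5 4 1.

1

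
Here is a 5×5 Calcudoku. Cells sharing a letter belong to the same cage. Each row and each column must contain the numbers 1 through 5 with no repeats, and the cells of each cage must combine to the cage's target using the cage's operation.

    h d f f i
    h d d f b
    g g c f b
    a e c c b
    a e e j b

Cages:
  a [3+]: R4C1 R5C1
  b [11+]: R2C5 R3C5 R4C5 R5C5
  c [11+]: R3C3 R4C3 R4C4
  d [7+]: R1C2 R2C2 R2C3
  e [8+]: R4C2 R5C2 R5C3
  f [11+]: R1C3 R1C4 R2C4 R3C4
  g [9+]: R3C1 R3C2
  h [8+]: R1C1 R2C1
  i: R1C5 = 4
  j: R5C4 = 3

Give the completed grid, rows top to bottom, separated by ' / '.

Cage i is a single given cell, leaving R1C5 = 4.
Cage j is given; hence R5C4 = 3.
Row 3 needs a 3, and only R3C5 is open for it.
The only place for 1 in row 3 is R3C4.
The only place for 2 in row 3 is R3C3.
Row 4 needs a 3, and only R4C2 is open for it.
The only place for 3 in row 2 is R2C1.
Column 1 already has 3, which forces R1C1 = 5.
Row 1 already has 5, which forces R1C4 = 2.
5 is placed in column 1, which forces R3C1 = 4.
Row 3 already has 4, so R3C2 = 5.
Row 1 now contains 2, so R1C2 = 1.
The 4 cells of cage f must have sum 11; hence R1C3 = 3.
Cage d needs sum 7, leaving R2C2 = 2.
Cage d has sum 7, which forces R2C3 = 4.
Cage f needs sum 11; hence R2C4 = 5.
Row 2 now contains 5, so R2C5 = 1.
Column 3 already has 4, so R4C3 = 5.
Column 4 already has 5, leaving R4C4 = 4.
Row 4 already has 5, so R4C5 = 2.
Column 2 already has 1, so R5C2 = 4.
Column 3 already has 4, so R5C3 = 1.
Column 5 already has 2, leaving R5C5 = 5.
2 is placed in row 4; hence R4C1 = 1.
1 is placed in row 5, leaving R5C1 = 2.

5 1 3 2 4 / 3 2 4 5 1 / 4 5 2 1 3 / 1 3 5 4 2 / 2 4 1 3 5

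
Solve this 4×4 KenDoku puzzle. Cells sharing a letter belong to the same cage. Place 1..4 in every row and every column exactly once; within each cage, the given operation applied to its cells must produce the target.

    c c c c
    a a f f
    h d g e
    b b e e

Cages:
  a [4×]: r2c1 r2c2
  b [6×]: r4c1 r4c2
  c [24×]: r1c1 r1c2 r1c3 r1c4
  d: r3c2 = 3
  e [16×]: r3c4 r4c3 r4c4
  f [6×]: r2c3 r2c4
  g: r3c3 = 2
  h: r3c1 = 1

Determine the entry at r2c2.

1

Cage h is given, which forces r3c1 = 1.
Cage d is a single given cell, leaving r3c2 = 3.
Cage g is given, which forces r3c3 = 2.
Row 3 now contains 2; hence r3c4 = 4.
3 is placed in column 2, leaving r4c2 = 2.
2 is placed in column 3; hence r4c3 = 4.
4 is placed in column 4, which forces r4c4 = 1.
Column 1 now contains 1, leaving r2c1 = 4.
Cage a needs two cells with product 4, so r2c2 = 1.
2 is placed in column 3, which forces r2c3 = 3.
Cage f's pair has product 6, leaving r2c4 = 2.
2 is placed in row 4; hence r4c1 = 3.
3 is placed in column 1, which forces r1c1 = 2.
Column 2 now contains 1, so r1c2 = 4.
Column 3 already has 3, which forces r1c3 = 1.
2 is placed in column 4, leaving r1c4 = 3.
Completed grid: 2 4 1 3 / 4 1 3 2 / 1 3 2 4 / 3 2 4 1.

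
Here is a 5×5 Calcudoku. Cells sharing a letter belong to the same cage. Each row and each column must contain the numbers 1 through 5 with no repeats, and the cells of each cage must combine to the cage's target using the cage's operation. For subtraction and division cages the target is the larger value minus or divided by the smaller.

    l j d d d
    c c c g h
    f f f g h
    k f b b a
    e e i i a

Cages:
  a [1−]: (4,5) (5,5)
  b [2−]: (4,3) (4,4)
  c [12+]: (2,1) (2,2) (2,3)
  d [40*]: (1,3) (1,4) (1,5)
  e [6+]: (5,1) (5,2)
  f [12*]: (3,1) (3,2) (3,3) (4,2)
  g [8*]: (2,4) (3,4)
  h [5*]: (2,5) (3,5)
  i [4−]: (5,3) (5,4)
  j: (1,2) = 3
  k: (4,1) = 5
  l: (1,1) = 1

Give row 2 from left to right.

L is a freebie; hence (1,1) = 1.
J is a freebie, leaving (1,2) = 3.
K is a freebie; hence (4,1) = 5.
Row 2 needs a 1, and only (2,5) is open for it.
Column 5 already has 1, leaving (3,5) = 5.
Row 2 needs a 2, and only (2,4) is open for it.
Column 4 already has 2, leaving (3,4) = 4.
Column 4 already has 4, leaving (1,4) = 5.
4 is placed in row 3, leaving (3,2) = 1.
Cage f needs product 12, leaving (4,2) = 2.
2 is placed in column 2, leaving (5,2) = 4.
Column 4 now contains 5, which forces (5,4) = 1.
4 is placed in column 2, which forces (2,2) = 5.
The two cells of cage b must have difference 2, so (4,3) = 1.
Column 4 now contains 1, which forces (4,4) = 3.
Row 4 already has 3, which forces (4,5) = 4.
Row 5 already has 4, so (5,1) = 2.
Row 5 now contains 1; hence (5,3) = 5.
2 is placed in row 5; hence (5,5) = 3.
Cage d needs product 40, which forces (1,3) = 4.
Column 5 already has 4; hence (1,5) = 2.
Column 3 now contains 4; hence (2,3) = 3.
Column 1 already has 2, so (3,1) = 3.
Cage f needs product 12, so (3,3) = 2.
3 is placed in row 2, so (2,1) = 4.
Filled in: 1 3 4 5 2 / 4 5 3 2 1 / 3 1 2 4 5 / 5 2 1 3 4 / 2 4 5 1 3.

4 5 3 2 1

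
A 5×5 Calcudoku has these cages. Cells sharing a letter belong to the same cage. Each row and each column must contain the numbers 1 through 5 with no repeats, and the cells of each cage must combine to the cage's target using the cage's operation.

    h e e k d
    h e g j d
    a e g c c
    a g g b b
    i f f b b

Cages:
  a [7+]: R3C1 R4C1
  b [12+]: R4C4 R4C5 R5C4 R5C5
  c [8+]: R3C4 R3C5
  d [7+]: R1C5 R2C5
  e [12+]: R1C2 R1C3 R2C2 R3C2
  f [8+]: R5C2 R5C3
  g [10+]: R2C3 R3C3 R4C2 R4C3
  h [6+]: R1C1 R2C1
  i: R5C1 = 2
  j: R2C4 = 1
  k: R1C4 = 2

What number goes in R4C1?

3

K is a freebie, so R1C4 = 2.
J is a freebie, so R2C4 = 1.
I is a freebie, which forces R5C1 = 2.
Cage h needs two cells with sum 6, which forces R1C1 = 1.
Cage h's pair has sum 6, so R2C1 = 5.
The only place for 1 in row 5 is R5C5.
In row 5, 4 can only go at R5C4, so R5C4 = 4.
R3C4 and R3C5 in row 3 are {3, 5}, leaving R3C1 = 4.
Cage a needs two cells with sum 7, leaving R4C1 = 3.
3 is placed in row 4, which forces R4C4 = 5.
The 4 cells of cage g must have sum 10, leaving R2C3 = 3.
5 is placed in column 4, which forces R3C4 = 3.
The two cells of cage c must have sum 8; hence R3C5 = 5.
Cage b has sum 12, leaving R4C5 = 2.
Column 3 now contains 3, so R5C3 = 5.
Column 3 now contains 5, leaving R1C3 = 4.
Cage d needs two cells with sum 7, which forces R1C5 = 3.
Column 5 already has 2; hence R2C5 = 4.
The 4 cells of cage e must have sum 12, leaving R3C2 = 1.
Cage g needs sum 10, so R3C3 = 2.
Column 2 already has 1, leaving R4C2 = 4.
4 is placed in column 3; hence R4C3 = 1.
Row 5 already has 5, leaving R5C2 = 3.
Row 1 now contains 3, which forces R1C2 = 5.
Row 2 already has 4, so R2C2 = 2.
Completed grid: 1 5 4 2 3 / 5 2 3 1 4 / 4 1 2 3 5 / 3 4 1 5 2 / 2 3 5 4 1.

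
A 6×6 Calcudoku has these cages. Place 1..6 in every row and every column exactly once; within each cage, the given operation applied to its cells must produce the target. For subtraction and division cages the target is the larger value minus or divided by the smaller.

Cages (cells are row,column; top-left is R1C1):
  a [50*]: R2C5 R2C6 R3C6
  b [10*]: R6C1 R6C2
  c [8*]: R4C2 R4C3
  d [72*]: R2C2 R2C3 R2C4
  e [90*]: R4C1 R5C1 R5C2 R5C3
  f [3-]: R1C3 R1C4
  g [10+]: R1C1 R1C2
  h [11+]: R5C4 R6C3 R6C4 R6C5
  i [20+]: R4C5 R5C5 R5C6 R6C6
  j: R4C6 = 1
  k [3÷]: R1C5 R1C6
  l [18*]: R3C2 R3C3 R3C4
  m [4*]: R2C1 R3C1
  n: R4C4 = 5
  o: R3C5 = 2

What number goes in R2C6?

2

Cage a needs product 50; hence R2C5 = 5.
Cage a needs product 50, which forces R2C6 = 2.
Cage o is a single given cell, which forces R3C5 = 2.
The 3 cells of cage a must have product 50, so R3C6 = 5.
Cage n is a single given cell, which forces R4C4 = 5.
Cage j is given, which forces R4C6 = 1.
Cage k needs two cells with quotient 3, which forces R1C5 = 1.
The two cells of cage k must have quotient 3, which forces R1C6 = 3.
Cage f's pair has difference 3, which forces R1C3 = 5.
The two cells of cage f must have difference 3, so R1C4 = 2.
In row 2, 1 can only go at R2C1, so R2C1 = 1.
1 is placed in column 1, leaving R3C1 = 4.
Column 1 now contains 4; hence R1C1 = 6.
Cage g's pair has sum 10, leaving R1C2 = 4.
Column 1 now contains 6, so R4C1 = 3.
Column 2 now contains 4, leaving R4C2 = 2.
Row 4 already has 2, so R4C3 = 4.
4 is placed in row 4, so R4C5 = 6.
Column 5 now contains 6, so R5C5 = 4.
Row 5 already has 4, so R5C6 = 6.
2 is placed in column 2; hence R6C2 = 5.
4 is placed in column 5, leaving R6C5 = 3.
6 is placed in column 6, so R6C6 = 4.
The 3 cells of cage d must have product 72, which forces R2C4 = 4.
Cage e needs product 90, leaving R5C1 = 5.
Cage e needs product 90, leaving R5C2 = 3.
The 4 cells of cage e must have product 90, so R5C3 = 2.
Cage h needs sum 11, leaving R5C4 = 1.
5 is placed in row 6, so R6C1 = 2.
Cage h needs sum 11, so R6C3 = 1.
The 4 cells of cage h must have sum 11, which forces R6C4 = 6.
Column 2 already has 3, leaving R2C2 = 6.
Cage d has product 72, leaving R2C3 = 3.
Cage l needs product 18, which forces R3C2 = 1.
Cage l has product 18; hence R3C3 = 6.
Column 4 now contains 6; hence R3C4 = 3.
The full grid is 6 4 5 2 1 3 / 1 6 3 4 5 2 / 4 1 6 3 2 5 / 3 2 4 5 6 1 / 5 3 2 1 4 6 / 2 5 1 6 3 4.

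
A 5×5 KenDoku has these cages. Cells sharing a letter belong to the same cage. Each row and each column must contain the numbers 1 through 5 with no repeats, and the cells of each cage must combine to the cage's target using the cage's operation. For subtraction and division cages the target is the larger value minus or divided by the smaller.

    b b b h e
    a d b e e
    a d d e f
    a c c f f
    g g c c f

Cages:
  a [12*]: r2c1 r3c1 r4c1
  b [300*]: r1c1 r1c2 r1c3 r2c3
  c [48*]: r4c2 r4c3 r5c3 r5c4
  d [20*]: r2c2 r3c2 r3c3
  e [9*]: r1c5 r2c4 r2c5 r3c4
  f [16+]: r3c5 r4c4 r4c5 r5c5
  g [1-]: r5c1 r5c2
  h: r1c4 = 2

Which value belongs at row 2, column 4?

H is a freebie, leaving r1c4 = 2.
The 4 cells of cage b must have product 300, so r2c3 = 5.
Cage d has product 20; hence r3c2 = 5.
The 4 cells of cage b must have product 300, so r1c1 = 5.
The only place for 1 in row 1 is r1c5.
Cage e needs product 9, leaving r2c4 = 1.
Column 5 already has 1, leaving r2c5 = 3.
Cage e needs product 9, which forces r3c4 = 3.
Column 4 already has 3, so r5c4 = 4.
Row 5 now contains 4, leaving r5c5 = 5.
Row 2 already has 3, so r2c1 = 4.
Row 2 already has 4, which forces r2c2 = 2.
The 3 cells of cage a must have product 12, which forces r3c1 = 1.
Row 3 now contains 1, leaving r3c3 = 2.
Row 3 already has 2, so r3c5 = 4.
Cage a has product 12; hence r4c1 = 3.
Column 4 already has 4, so r4c4 = 5.
4 is placed in column 5, so r4c5 = 2.
Column 1 already has 3, which forces r5c1 = 2.
Cage c has product 48, which forces r5c3 = 3.
The 4 cells of cage b must have product 300, which forces r1c2 = 3.
Column 3 already has 3, leaving r1c3 = 4.
Column 3 now contains 4; hence r4c3 = 1.
Row 5 now contains 3, which forces r5c2 = 1.
Row 4 now contains 1, leaving r4c2 = 4.
Filled in: 5 3 4 2 1 / 4 2 5 1 3 / 1 5 2 3 4 / 3 4 1 5 2 / 2 1 3 4 5.

1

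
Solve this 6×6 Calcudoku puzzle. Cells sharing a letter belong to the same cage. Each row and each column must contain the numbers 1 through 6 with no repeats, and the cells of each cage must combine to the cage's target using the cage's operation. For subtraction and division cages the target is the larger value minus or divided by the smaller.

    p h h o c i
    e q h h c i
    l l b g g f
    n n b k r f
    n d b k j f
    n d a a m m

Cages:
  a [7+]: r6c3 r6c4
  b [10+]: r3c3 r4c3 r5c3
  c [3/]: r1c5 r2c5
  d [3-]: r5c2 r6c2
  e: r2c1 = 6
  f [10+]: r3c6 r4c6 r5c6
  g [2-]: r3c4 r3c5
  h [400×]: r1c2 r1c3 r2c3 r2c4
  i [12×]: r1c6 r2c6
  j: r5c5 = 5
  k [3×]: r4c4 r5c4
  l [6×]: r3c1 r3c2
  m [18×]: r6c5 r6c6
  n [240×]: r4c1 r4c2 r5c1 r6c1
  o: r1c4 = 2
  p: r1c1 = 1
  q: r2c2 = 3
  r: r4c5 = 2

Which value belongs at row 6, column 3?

2

Cage p is given; hence r1c1 = 1.
Cage o is given; hence r1c4 = 2.
Cage e is a single given cell, leaving r2c1 = 6.
Cage q is a single given cell, which forces r2c2 = 3.
R is a freebie, which forces r4c5 = 2.
J is a freebie, which forces r5c5 = 5.
Cage c needs two cells with quotient 3; hence r1c5 = 3.
3 is placed in row 1, which forces r1c6 = 6.
Column 5 now contains 2, leaving r2c5 = 1.
Cage l's pair has product 6; hence r3c1 = 3.
The two cells of cage l must have product 6, leaving r3c2 = 2.
Column 5 now contains 3; hence r6c5 = 6.
Column 6 already has 6, so r6c6 = 3.
Cage i needs two cells with product 12, leaving r2c6 = 2.
Cage g needs two cells with difference 2, which forces r3c4 = 6.
Column 5 now contains 6; hence r3c5 = 4.
The 4 cells of cage n must have product 240, which forces r4c2 = 6.
Cage a's pair has sum 7; hence r6c3 = 2.
The two cells of cage a must have sum 7; hence r6c4 = 5.
Cage h has product 400; hence r1c2 = 5.
Cage h needs product 400, which forces r1c3 = 4.
Cage h has product 400, which forces r2c3 = 5.
Column 4 now contains 5, which forces r2c4 = 4.
5 is placed in column 3, which forces r3c3 = 1.
Row 3 already has 1; hence r3c6 = 5.
Cage n needs product 240, which forces r4c1 = 5.
1 is placed in column 3; hence r4c3 = 3.
Row 4 already has 3; hence r4c4 = 1.
1 is placed in row 4, leaving r4c6 = 4.
Cage n has product 240; hence r5c1 = 2.
1 is placed in column 3, leaving r5c3 = 6.
1 is placed in column 4, which forces r5c4 = 3.
4 is placed in column 6, which forces r5c6 = 1.
5 is placed in row 6, so r6c1 = 4.
Row 6 now contains 4, leaving r6c2 = 1.
1 is placed in row 5; hence r5c2 = 4.
The full grid is 1 5 4 2 3 6 / 6 3 5 4 1 2 / 3 2 1 6 4 5 / 5 6 3 1 2 4 / 2 4 6 3 5 1 / 4 1 2 5 6 3.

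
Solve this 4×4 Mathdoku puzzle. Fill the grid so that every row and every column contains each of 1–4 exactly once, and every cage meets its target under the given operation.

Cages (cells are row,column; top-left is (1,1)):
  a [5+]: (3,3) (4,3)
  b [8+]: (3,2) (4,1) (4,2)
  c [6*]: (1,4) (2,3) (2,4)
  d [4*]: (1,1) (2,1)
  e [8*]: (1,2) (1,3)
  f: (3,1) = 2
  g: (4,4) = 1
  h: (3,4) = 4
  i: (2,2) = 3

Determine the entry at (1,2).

Cage i is a single given cell, leaving (2,2) = 3.
Cage f is a single given cell; hence (3,1) = 2.
Cage h is given, which forces (3,4) = 4.
G is a freebie; hence (4,4) = 1.
The 3 cells of cage c must have product 6, which forces (1,4) = 3.
Cage c needs product 6, which forces (2,3) = 1.
1 is placed in column 4, leaving (2,4) = 2.
Row 3 already has 4, which forces (3,2) = 1.
1 is placed in column 3, so (3,3) = 3.
Cage b has sum 8, leaving (4,1) = 3.
Cage b needs sum 8, which forces (4,2) = 4.
4 is placed in row 4, so (4,3) = 2.
Cage d's pair has product 4, so (1,1) = 1.
Column 2 now contains 4, so (1,2) = 2.
2 is placed in column 3, leaving (1,3) = 4.
1 is placed in row 2, so (2,1) = 4.
The full grid is 1 2 4 3 / 4 3 1 2 / 2 1 3 4 / 3 4 2 1.

2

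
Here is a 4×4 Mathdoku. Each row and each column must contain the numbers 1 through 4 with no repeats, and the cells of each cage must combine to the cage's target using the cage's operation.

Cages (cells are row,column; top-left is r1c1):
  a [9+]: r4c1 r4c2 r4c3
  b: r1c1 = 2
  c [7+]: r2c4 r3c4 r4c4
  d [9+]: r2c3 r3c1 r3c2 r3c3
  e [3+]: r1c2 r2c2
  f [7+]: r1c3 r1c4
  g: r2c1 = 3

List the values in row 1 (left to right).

2 1 4 3

B is a freebie, so r1c1 = 2.
Row 1 now contains 2, so r1c2 = 1.
Cage g is given, which forces r2c1 = 3.
Column 2 already has 1, leaving r2c2 = 2.
Row 2 now contains 2, so r2c3 = 1.
Row 2 already has 1, so r2c4 = 4.
3 is placed in column 1, so r4c1 = 4.
Row 4 now contains 4; hence r4c2 = 3.
3 is placed in row 4, leaving r4c3 = 2.
Row 4 already has 2, so r4c4 = 1.
Cage f needs two cells with sum 7, so r1c3 = 4.
4 is placed in column 4; hence r1c4 = 3.
Column 1 already has 4, which forces r3c1 = 1.
3 is placed in column 2, which forces r3c2 = 4.
Cage d has sum 9; hence r3c3 = 3.
Column 4 already has 1, which forces r3c4 = 2.
Filled in: 2 1 4 3 / 3 2 1 4 / 1 4 3 2 / 4 3 2 1.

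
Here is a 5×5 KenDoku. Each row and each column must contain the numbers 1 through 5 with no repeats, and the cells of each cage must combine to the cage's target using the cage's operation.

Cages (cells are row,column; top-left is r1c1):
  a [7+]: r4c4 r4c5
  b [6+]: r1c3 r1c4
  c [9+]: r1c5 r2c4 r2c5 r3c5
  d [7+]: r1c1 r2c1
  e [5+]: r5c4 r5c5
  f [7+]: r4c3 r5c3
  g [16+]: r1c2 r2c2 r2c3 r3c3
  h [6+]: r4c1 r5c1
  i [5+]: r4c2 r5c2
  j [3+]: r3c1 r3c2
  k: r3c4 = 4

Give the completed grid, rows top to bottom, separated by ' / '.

K is a freebie, so r3c4 = 4.
Column 3 needs a 1, and only r1c3 is open for it.
Cage b's pair has sum 6, so r1c4 = 5.
The only place for 5 in row 3 is r3c3.
In row 3, 3 can only go at r3c5, so r3c5 = 3.
Cage c needs sum 9, which forces r1c5 = 2.
The 4 cells of cage c must have sum 9, which forces r2c4 = 3.
Cage c has sum 9, which forces r2c5 = 1.
3 is placed in column 4; hence r4c4 = 2.
3 is placed in column 4, leaving r5c4 = 1.
2 is placed in column 5, which forces r5c5 = 4.
Cage d's pair has sum 7, so r1c1 = 3.
Cage g needs sum 16; hence r1c2 = 4.
The two cells of cage d must have sum 7, which forces r2c1 = 4.
Row 2 now contains 3, which forces r2c2 = 5.
Cage g needs sum 16, so r2c3 = 2.
4 is placed in column 1, which forces r4c1 = 1.
Cage i's pair has sum 5; hence r4c2 = 3.
Cage f needs two cells with sum 7; hence r4c3 = 4.
4 is placed in column 5, so r4c5 = 5.
Cage i needs two cells with sum 5, which forces r5c2 = 2.
Row 5 already has 4; hence r5c3 = 3.
Column 1 already has 1, leaving r3c1 = 2.
Column 2 now contains 2, leaving r3c2 = 1.
Row 5 already has 2, which forces r5c1 = 5.

3 4 1 5 2 / 4 5 2 3 1 / 2 1 5 4 3 / 1 3 4 2 5 / 5 2 3 1 4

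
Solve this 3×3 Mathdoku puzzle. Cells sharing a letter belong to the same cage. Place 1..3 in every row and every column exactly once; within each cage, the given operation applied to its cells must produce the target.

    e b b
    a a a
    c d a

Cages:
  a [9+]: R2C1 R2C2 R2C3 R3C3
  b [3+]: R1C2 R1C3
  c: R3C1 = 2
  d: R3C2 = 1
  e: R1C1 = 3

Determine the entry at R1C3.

Cage e is given, so R1C1 = 3.
Cage c is given, leaving R3C1 = 2.
D is a freebie, which forces R3C2 = 1.
The 4 cells of cage a must have sum 9; hence R3C3 = 3.
Column 2 now contains 1, leaving R1C2 = 2.
Cage b's pair has sum 3, so R1C3 = 1.
Column 1 already has 2; hence R2C1 = 1.
The 4 cells of cage a must have sum 9, leaving R2C2 = 3.
Cage a has sum 9, leaving R2C3 = 2.
Filled in: 3 2 1 / 1 3 2 / 2 1 3.

1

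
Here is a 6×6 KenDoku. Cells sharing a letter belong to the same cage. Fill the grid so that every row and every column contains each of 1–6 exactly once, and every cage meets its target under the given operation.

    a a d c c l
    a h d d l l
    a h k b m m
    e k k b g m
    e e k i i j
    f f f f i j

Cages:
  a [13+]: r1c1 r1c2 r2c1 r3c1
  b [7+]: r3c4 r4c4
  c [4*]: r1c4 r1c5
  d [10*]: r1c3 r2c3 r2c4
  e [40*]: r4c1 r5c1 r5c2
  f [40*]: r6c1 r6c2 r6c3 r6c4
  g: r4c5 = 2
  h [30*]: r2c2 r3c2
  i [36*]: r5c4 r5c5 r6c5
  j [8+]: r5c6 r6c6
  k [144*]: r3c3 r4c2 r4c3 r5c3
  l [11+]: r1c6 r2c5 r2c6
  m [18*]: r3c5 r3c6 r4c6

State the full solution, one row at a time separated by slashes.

6 3 5 1 4 2 / 3 6 1 2 5 4 / 1 5 2 4 3 6 / 5 4 6 3 2 1 / 4 2 3 6 1 5 / 2 1 4 5 6 3

G is a freebie, which forces r4c5 = 2.
Column 5 needs a 5, and only r2c5 is open for it.
The 3 cells of cage d must have product 10, leaving r1c3 = 5.
Row 2 already has 5, which forces r2c2 = 6.
Cage h needs two cells with product 30, which forces r3c2 = 5.
The only place for 6 in row 1 is r1c1.
In row 1, 3 can only go at r1c2, so r1c2 = 3.
3 is placed in column 2, which forces r4c2 = 4.
Column 2 now contains 4, so r5c2 = 2.
Column 2 already has 2; hence r6c2 = 1.
Cage k needs product 144; hence r3c3 = 2.
Row 4 now contains 4, leaving r4c1 = 5.
Cage e has product 40; hence r5c1 = 4.
Row 5 already has 4, so r5c5 = 1.
4 is placed in column 1, which forces r6c1 = 2.
2 is placed in column 3; hence r6c3 = 4.
4 is placed in row 6, leaving r6c4 = 5.
5 is placed in row 6, leaving r6c6 = 3.
Cage c's pair has product 4, so r1c4 = 1.
Column 5 already has 1, which forces r1c5 = 4.
Row 1 already has 4, which forces r1c6 = 2.
2 is placed in column 3, which forces r2c3 = 1.
Cage d has product 10, leaving r2c4 = 2.
Column 6 already has 2, so r2c6 = 4.
The 3 cells of cage m must have product 18; hence r3c5 = 3.
The 3 cells of cage i must have product 36, which forces r5c4 = 6.
The two cells of cage j must have sum 8, leaving r5c6 = 5.
3 is placed in row 6, so r6c5 = 6.
Row 2 now contains 1, leaving r2c1 = 3.
Row 3 now contains 3, which forces r3c1 = 1.
6 is placed in column 4, leaving r3c4 = 4.
Row 3 now contains 1, which forces r3c6 = 6.
Cage k needs product 144, so r4c3 = 6.
6 is placed in column 4, leaving r4c4 = 3.
6 is placed in column 6; hence r4c6 = 1.
Row 5 already has 6; hence r5c3 = 3.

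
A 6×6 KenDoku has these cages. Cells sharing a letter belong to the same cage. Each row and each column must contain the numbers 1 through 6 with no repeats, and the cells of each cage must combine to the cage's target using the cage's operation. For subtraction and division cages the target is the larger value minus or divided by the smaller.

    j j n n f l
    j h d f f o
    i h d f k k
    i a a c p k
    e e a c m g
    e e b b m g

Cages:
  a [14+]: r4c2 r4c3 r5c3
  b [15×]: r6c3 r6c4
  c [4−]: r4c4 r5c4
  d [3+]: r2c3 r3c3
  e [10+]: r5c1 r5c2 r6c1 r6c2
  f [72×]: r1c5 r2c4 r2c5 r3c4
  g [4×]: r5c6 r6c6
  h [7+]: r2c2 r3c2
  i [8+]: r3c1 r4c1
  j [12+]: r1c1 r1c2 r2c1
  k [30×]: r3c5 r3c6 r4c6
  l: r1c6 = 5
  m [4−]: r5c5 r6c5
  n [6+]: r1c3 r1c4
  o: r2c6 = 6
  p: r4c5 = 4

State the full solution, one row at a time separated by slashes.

Cage l is given, leaving r1c6 = 5.
Cage o is given, leaving r2c6 = 6.
P is a freebie, which forces r4c5 = 4.
Cage k has product 30, which forces r3c5 = 5.
In row 4, 1 can only go at r4c4, so r4c4 = 1.
Cage c needs two cells with difference 4; hence r5c4 = 5.
Column 4 now contains 5; hence r6c4 = 3.
Cage f needs product 72; hence r3c4 = 6.
3 is placed in row 6, leaving r6c3 = 5.
Row 3 needs a 1, and only r3c3 is open for it.
Column 3 already has 1, which forces r2c3 = 2.
Row 2 now contains 2, so r2c4 = 4.
2 is placed in column 3, leaving r1c3 = 4.
Column 4 now contains 4, so r1c4 = 2.
The 3 cells of cage a must have sum 14, so r4c2 = 5.
Column 2 now contains 5, so r2c2 = 3.
3 is placed in row 2, which forces r2c5 = 1.
The two cells of cage i must have sum 8; hence r3c1 = 2.
The two cells of cage h must have sum 7, so r3c2 = 4.
2 is placed in row 3, which forces r3c6 = 3.
Row 4 already has 5, so r4c1 = 6.
Row 4 already has 6, leaving r4c3 = 3.
3 is placed in column 6; hence r4c6 = 2.
Column 3 now contains 3, which forces r5c3 = 6.
Row 5 now contains 6; hence r5c5 = 2.
Column 5 now contains 2; hence r6c5 = 6.
6 is placed in column 1, so r1c1 = 1.
The 3 cells of cage j must have sum 12, leaving r1c2 = 6.
1 is placed in column 5, which forces r1c5 = 3.
3 is placed in row 2, leaving r2c1 = 5.
Cage e has sum 10, so r5c1 = 3.
2 is placed in row 5, leaving r5c2 = 1.
Row 5 already has 1, which forces r5c6 = 4.
Cage e has sum 10, leaving r6c1 = 4.
The 4 cells of cage e must have sum 10; hence r6c2 = 2.
4 is placed in column 6, so r6c6 = 1.

1 6 4 2 3 5 / 5 3 2 4 1 6 / 2 4 1 6 5 3 / 6 5 3 1 4 2 / 3 1 6 5 2 4 / 4 2 5 3 6 1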